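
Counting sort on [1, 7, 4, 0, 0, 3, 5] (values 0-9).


Input: [1, 7, 4, 0, 0, 3, 5]
Counts: [2, 1, 0, 1, 1, 1, 0, 1, 0, 0]

Sorted: [0, 0, 1, 3, 4, 5, 7]


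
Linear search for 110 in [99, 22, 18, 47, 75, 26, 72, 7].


i=0: 99!=110
i=1: 22!=110
i=2: 18!=110
i=3: 47!=110
i=4: 75!=110
i=5: 26!=110
i=6: 72!=110
i=7: 7!=110

Not found, 8 comps


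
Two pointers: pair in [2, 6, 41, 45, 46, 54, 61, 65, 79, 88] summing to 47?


lo=0(2)+hi=9(88)=90
lo=0(2)+hi=8(79)=81
lo=0(2)+hi=7(65)=67
lo=0(2)+hi=6(61)=63
lo=0(2)+hi=5(54)=56
lo=0(2)+hi=4(46)=48
lo=0(2)+hi=3(45)=47

Yes: 2+45=47


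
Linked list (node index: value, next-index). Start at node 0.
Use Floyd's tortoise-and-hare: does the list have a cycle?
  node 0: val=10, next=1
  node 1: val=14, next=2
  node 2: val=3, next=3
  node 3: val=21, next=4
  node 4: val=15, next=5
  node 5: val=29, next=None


Floyd's tortoise (slow, +1) and hare (fast, +2):
  init: slow=0, fast=0
  step 1: slow=1, fast=2
  step 2: slow=2, fast=4
  step 3: fast 4->5->None, no cycle

Cycle: no


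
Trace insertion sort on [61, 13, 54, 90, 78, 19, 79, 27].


Initial: [61, 13, 54, 90, 78, 19, 79, 27]
Insert 13: [13, 61, 54, 90, 78, 19, 79, 27]
Insert 54: [13, 54, 61, 90, 78, 19, 79, 27]
Insert 90: [13, 54, 61, 90, 78, 19, 79, 27]
Insert 78: [13, 54, 61, 78, 90, 19, 79, 27]
Insert 19: [13, 19, 54, 61, 78, 90, 79, 27]
Insert 79: [13, 19, 54, 61, 78, 79, 90, 27]
Insert 27: [13, 19, 27, 54, 61, 78, 79, 90]

Sorted: [13, 19, 27, 54, 61, 78, 79, 90]


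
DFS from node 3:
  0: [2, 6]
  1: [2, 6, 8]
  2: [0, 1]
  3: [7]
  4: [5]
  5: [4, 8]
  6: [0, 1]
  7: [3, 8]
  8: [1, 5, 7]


Visit 3, push [7]
Visit 7, push [8]
Visit 8, push [5, 1]
Visit 1, push [6, 2]
Visit 2, push [0]
Visit 0, push [6]
Visit 6, push []
Visit 5, push [4]
Visit 4, push []

DFS order: [3, 7, 8, 1, 2, 0, 6, 5, 4]


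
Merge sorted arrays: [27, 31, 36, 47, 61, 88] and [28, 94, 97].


Take 27 from A
Take 28 from B
Take 31 from A
Take 36 from A
Take 47 from A
Take 61 from A
Take 88 from A

Merged: [27, 28, 31, 36, 47, 61, 88, 94, 97]


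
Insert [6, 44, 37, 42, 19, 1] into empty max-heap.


Insert 6: [6]
Insert 44: [44, 6]
Insert 37: [44, 6, 37]
Insert 42: [44, 42, 37, 6]
Insert 19: [44, 42, 37, 6, 19]
Insert 1: [44, 42, 37, 6, 19, 1]

Final heap: [44, 42, 37, 6, 19, 1]


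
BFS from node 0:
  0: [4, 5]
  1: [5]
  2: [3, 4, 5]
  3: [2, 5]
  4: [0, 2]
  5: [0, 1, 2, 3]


Visit 0, enqueue [4, 5]
Visit 4, enqueue [2]
Visit 5, enqueue [1, 3]
Visit 2, enqueue []
Visit 1, enqueue []
Visit 3, enqueue []

BFS order: [0, 4, 5, 2, 1, 3]


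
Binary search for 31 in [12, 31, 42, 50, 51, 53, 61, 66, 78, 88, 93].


Step 1: lo=0, hi=10, mid=5, val=53
Step 2: lo=0, hi=4, mid=2, val=42
Step 3: lo=0, hi=1, mid=0, val=12
Step 4: lo=1, hi=1, mid=1, val=31

Found at index 1


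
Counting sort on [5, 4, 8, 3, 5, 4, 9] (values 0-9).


Input: [5, 4, 8, 3, 5, 4, 9]
Counts: [0, 0, 0, 1, 2, 2, 0, 0, 1, 1]

Sorted: [3, 4, 4, 5, 5, 8, 9]


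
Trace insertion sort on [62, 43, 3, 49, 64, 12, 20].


Initial: [62, 43, 3, 49, 64, 12, 20]
Insert 43: [43, 62, 3, 49, 64, 12, 20]
Insert 3: [3, 43, 62, 49, 64, 12, 20]
Insert 49: [3, 43, 49, 62, 64, 12, 20]
Insert 64: [3, 43, 49, 62, 64, 12, 20]
Insert 12: [3, 12, 43, 49, 62, 64, 20]
Insert 20: [3, 12, 20, 43, 49, 62, 64]

Sorted: [3, 12, 20, 43, 49, 62, 64]


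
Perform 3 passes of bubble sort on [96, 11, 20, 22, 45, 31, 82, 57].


Initial: [96, 11, 20, 22, 45, 31, 82, 57]
Pass 1: [11, 20, 22, 45, 31, 82, 57, 96] (7 swaps)
Pass 2: [11, 20, 22, 31, 45, 57, 82, 96] (2 swaps)
Pass 3: [11, 20, 22, 31, 45, 57, 82, 96] (0 swaps)

After 3 passes: [11, 20, 22, 31, 45, 57, 82, 96]


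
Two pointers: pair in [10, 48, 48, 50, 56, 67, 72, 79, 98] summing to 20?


lo=0(10)+hi=8(98)=108
lo=0(10)+hi=7(79)=89
lo=0(10)+hi=6(72)=82
lo=0(10)+hi=5(67)=77
lo=0(10)+hi=4(56)=66
lo=0(10)+hi=3(50)=60
lo=0(10)+hi=2(48)=58
lo=0(10)+hi=1(48)=58

No pair found


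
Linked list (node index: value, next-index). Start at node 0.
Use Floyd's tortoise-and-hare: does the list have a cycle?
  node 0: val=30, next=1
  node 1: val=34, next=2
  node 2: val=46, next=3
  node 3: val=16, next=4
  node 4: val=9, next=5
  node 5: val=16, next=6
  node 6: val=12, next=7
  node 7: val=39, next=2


Floyd's tortoise (slow, +1) and hare (fast, +2):
  init: slow=0, fast=0
  step 1: slow=1, fast=2
  step 2: slow=2, fast=4
  step 3: slow=3, fast=6
  step 4: slow=4, fast=2
  step 5: slow=5, fast=4
  step 6: slow=6, fast=6
  slow == fast at node 6: cycle detected

Cycle: yes


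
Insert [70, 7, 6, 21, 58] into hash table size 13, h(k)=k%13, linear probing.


Insert 70: h=5 -> slot 5
Insert 7: h=7 -> slot 7
Insert 6: h=6 -> slot 6
Insert 21: h=8 -> slot 8
Insert 58: h=6, 3 probes -> slot 9

Table: [None, None, None, None, None, 70, 6, 7, 21, 58, None, None, None]


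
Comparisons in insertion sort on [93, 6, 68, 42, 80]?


Algorithm: insertion sort
Input: [93, 6, 68, 42, 80]
Sorted: [6, 42, 68, 80, 93]

8


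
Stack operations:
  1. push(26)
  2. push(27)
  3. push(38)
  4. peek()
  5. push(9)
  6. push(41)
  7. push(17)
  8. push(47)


push(26) -> [26]
push(27) -> [26, 27]
push(38) -> [26, 27, 38]
peek()->38
push(9) -> [26, 27, 38, 9]
push(41) -> [26, 27, 38, 9, 41]
push(17) -> [26, 27, 38, 9, 41, 17]
push(47) -> [26, 27, 38, 9, 41, 17, 47]

Final stack: [26, 27, 38, 9, 41, 17, 47]


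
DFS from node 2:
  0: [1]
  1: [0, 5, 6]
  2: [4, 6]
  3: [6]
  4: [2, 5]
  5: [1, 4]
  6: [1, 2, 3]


Visit 2, push [6, 4]
Visit 4, push [5]
Visit 5, push [1]
Visit 1, push [6, 0]
Visit 0, push []
Visit 6, push [3]
Visit 3, push []

DFS order: [2, 4, 5, 1, 0, 6, 3]


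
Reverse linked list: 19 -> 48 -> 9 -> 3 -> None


Step 1: curr=19, set curr.next=prev(None) | reversed so far: 19
Step 2: curr=48, set curr.next=prev(19) | reversed so far: 48 -> 19
Step 3: curr=9, set curr.next=prev(48) | reversed so far: 9 -> 48 -> 19
Step 4: curr=3, set curr.next=prev(9) | reversed so far: 3 -> 9 -> 48 -> 19

3 -> 9 -> 48 -> 19 -> None


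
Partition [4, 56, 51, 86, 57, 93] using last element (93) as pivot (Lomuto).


Pivot: 93
  4 <= 93: advance i (no swap)
  56 <= 93: advance i (no swap)
  51 <= 93: advance i (no swap)
  86 <= 93: advance i (no swap)
  57 <= 93: advance i (no swap)
Place pivot at 5: [4, 56, 51, 86, 57, 93]

Partitioned: [4, 56, 51, 86, 57, 93]


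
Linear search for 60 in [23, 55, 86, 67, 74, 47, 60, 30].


i=0: 23!=60
i=1: 55!=60
i=2: 86!=60
i=3: 67!=60
i=4: 74!=60
i=5: 47!=60
i=6: 60==60 found!

Found at 6, 7 comps


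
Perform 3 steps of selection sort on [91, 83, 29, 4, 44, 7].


Initial: [91, 83, 29, 4, 44, 7]
Step 1: min=4 at 3
  Swap: [4, 83, 29, 91, 44, 7]
Step 2: min=7 at 5
  Swap: [4, 7, 29, 91, 44, 83]
Step 3: min=29 at 2
  Swap: [4, 7, 29, 91, 44, 83]

After 3 steps: [4, 7, 29, 91, 44, 83]


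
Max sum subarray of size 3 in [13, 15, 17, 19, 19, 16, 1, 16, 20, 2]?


[0:3]: 45
[1:4]: 51
[2:5]: 55
[3:6]: 54
[4:7]: 36
[5:8]: 33
[6:9]: 37
[7:10]: 38

Max: 55 at [2:5]


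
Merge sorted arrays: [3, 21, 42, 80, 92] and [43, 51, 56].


Take 3 from A
Take 21 from A
Take 42 from A
Take 43 from B
Take 51 from B
Take 56 from B

Merged: [3, 21, 42, 43, 51, 56, 80, 92]


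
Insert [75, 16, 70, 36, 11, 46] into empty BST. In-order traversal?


Insert 75: root
Insert 16: L from 75
Insert 70: L from 75 -> R from 16
Insert 36: L from 75 -> R from 16 -> L from 70
Insert 11: L from 75 -> L from 16
Insert 46: L from 75 -> R from 16 -> L from 70 -> R from 36

In-order: [11, 16, 36, 46, 70, 75]


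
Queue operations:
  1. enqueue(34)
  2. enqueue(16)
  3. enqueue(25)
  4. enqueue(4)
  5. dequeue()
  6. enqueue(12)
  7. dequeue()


enqueue(34) -> [34]
enqueue(16) -> [34, 16]
enqueue(25) -> [34, 16, 25]
enqueue(4) -> [34, 16, 25, 4]
dequeue()->34, [16, 25, 4]
enqueue(12) -> [16, 25, 4, 12]
dequeue()->16, [25, 4, 12]

Final queue: [25, 4, 12]


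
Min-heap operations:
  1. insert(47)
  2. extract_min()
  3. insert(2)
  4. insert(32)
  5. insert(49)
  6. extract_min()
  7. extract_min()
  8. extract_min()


insert(47) -> [47]
extract_min()->47, []
insert(2) -> [2]
insert(32) -> [2, 32]
insert(49) -> [2, 32, 49]
extract_min()->2, [32, 49]
extract_min()->32, [49]
extract_min()->49, []

Final heap: []


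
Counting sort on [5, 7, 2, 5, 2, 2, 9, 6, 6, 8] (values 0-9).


Input: [5, 7, 2, 5, 2, 2, 9, 6, 6, 8]
Counts: [0, 0, 3, 0, 0, 2, 2, 1, 1, 1]

Sorted: [2, 2, 2, 5, 5, 6, 6, 7, 8, 9]


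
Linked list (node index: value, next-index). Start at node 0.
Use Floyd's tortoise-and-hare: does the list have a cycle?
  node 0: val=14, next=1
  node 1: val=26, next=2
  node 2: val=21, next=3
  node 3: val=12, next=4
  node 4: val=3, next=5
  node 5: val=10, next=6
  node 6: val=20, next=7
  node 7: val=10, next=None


Floyd's tortoise (slow, +1) and hare (fast, +2):
  init: slow=0, fast=0
  step 1: slow=1, fast=2
  step 2: slow=2, fast=4
  step 3: slow=3, fast=6
  step 4: fast 6->7->None, no cycle

Cycle: no


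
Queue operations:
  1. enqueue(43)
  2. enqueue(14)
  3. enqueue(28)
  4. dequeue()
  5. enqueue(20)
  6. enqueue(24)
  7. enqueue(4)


enqueue(43) -> [43]
enqueue(14) -> [43, 14]
enqueue(28) -> [43, 14, 28]
dequeue()->43, [14, 28]
enqueue(20) -> [14, 28, 20]
enqueue(24) -> [14, 28, 20, 24]
enqueue(4) -> [14, 28, 20, 24, 4]

Final queue: [14, 28, 20, 24, 4]


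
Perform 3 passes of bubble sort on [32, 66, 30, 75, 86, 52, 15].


Initial: [32, 66, 30, 75, 86, 52, 15]
Pass 1: [32, 30, 66, 75, 52, 15, 86] (3 swaps)
Pass 2: [30, 32, 66, 52, 15, 75, 86] (3 swaps)
Pass 3: [30, 32, 52, 15, 66, 75, 86] (2 swaps)

After 3 passes: [30, 32, 52, 15, 66, 75, 86]


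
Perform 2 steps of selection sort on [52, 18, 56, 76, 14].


Initial: [52, 18, 56, 76, 14]
Step 1: min=14 at 4
  Swap: [14, 18, 56, 76, 52]
Step 2: min=18 at 1
  Swap: [14, 18, 56, 76, 52]

After 2 steps: [14, 18, 56, 76, 52]


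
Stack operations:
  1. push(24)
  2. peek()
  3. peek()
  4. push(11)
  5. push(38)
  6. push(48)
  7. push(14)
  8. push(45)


push(24) -> [24]
peek()->24
peek()->24
push(11) -> [24, 11]
push(38) -> [24, 11, 38]
push(48) -> [24, 11, 38, 48]
push(14) -> [24, 11, 38, 48, 14]
push(45) -> [24, 11, 38, 48, 14, 45]

Final stack: [24, 11, 38, 48, 14, 45]


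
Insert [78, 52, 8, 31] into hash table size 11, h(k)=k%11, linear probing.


Insert 78: h=1 -> slot 1
Insert 52: h=8 -> slot 8
Insert 8: h=8, 1 probes -> slot 9
Insert 31: h=9, 1 probes -> slot 10

Table: [None, 78, None, None, None, None, None, None, 52, 8, 31]


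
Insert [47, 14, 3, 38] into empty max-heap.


Insert 47: [47]
Insert 14: [47, 14]
Insert 3: [47, 14, 3]
Insert 38: [47, 38, 3, 14]

Final heap: [47, 38, 3, 14]


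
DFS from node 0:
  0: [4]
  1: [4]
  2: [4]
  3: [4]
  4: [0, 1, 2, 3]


Visit 0, push [4]
Visit 4, push [3, 2, 1]
Visit 1, push []
Visit 2, push []
Visit 3, push []

DFS order: [0, 4, 1, 2, 3]


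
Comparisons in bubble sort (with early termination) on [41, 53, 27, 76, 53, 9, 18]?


Algorithm: bubble sort (with early termination)
Input: [41, 53, 27, 76, 53, 9, 18]
Sorted: [9, 18, 27, 41, 53, 53, 76]

21


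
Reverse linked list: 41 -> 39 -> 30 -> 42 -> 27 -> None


Step 1: curr=41, set curr.next=prev(None) | reversed so far: 41
Step 2: curr=39, set curr.next=prev(41) | reversed so far: 39 -> 41
Step 3: curr=30, set curr.next=prev(39) | reversed so far: 30 -> 39 -> 41
Step 4: curr=42, set curr.next=prev(30) | reversed so far: 42 -> 30 -> 39 -> 41
Step 5: curr=27, set curr.next=prev(42) | reversed so far: 27 -> 42 -> 30 -> 39 -> 41

27 -> 42 -> 30 -> 39 -> 41 -> None


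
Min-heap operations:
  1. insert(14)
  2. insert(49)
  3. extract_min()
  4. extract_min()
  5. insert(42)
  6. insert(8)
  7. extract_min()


insert(14) -> [14]
insert(49) -> [14, 49]
extract_min()->14, [49]
extract_min()->49, []
insert(42) -> [42]
insert(8) -> [8, 42]
extract_min()->8, [42]

Final heap: [42]


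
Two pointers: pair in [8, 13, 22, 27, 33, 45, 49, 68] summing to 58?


lo=0(8)+hi=7(68)=76
lo=0(8)+hi=6(49)=57
lo=1(13)+hi=6(49)=62
lo=1(13)+hi=5(45)=58

Yes: 13+45=58


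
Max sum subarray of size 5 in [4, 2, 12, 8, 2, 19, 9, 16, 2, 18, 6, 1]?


[0:5]: 28
[1:6]: 43
[2:7]: 50
[3:8]: 54
[4:9]: 48
[5:10]: 64
[6:11]: 51
[7:12]: 43

Max: 64 at [5:10]


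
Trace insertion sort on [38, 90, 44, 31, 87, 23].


Initial: [38, 90, 44, 31, 87, 23]
Insert 90: [38, 90, 44, 31, 87, 23]
Insert 44: [38, 44, 90, 31, 87, 23]
Insert 31: [31, 38, 44, 90, 87, 23]
Insert 87: [31, 38, 44, 87, 90, 23]
Insert 23: [23, 31, 38, 44, 87, 90]

Sorted: [23, 31, 38, 44, 87, 90]


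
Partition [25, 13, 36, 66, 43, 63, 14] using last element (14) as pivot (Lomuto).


Pivot: 14
  13 <= 14: swap -> [13, 25, 36, 66, 43, 63, 14]
Place pivot at 1: [13, 14, 36, 66, 43, 63, 25]

Partitioned: [13, 14, 36, 66, 43, 63, 25]


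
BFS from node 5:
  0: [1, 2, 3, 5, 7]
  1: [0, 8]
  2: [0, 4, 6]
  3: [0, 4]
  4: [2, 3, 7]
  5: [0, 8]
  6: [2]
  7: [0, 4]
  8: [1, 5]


Visit 5, enqueue [0, 8]
Visit 0, enqueue [1, 2, 3, 7]
Visit 8, enqueue []
Visit 1, enqueue []
Visit 2, enqueue [4, 6]
Visit 3, enqueue []
Visit 7, enqueue []
Visit 4, enqueue []
Visit 6, enqueue []

BFS order: [5, 0, 8, 1, 2, 3, 7, 4, 6]


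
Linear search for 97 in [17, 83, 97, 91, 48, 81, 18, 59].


i=0: 17!=97
i=1: 83!=97
i=2: 97==97 found!

Found at 2, 3 comps


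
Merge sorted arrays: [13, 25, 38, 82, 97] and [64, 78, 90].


Take 13 from A
Take 25 from A
Take 38 from A
Take 64 from B
Take 78 from B
Take 82 from A
Take 90 from B

Merged: [13, 25, 38, 64, 78, 82, 90, 97]


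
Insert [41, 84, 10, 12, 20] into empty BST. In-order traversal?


Insert 41: root
Insert 84: R from 41
Insert 10: L from 41
Insert 12: L from 41 -> R from 10
Insert 20: L from 41 -> R from 10 -> R from 12

In-order: [10, 12, 20, 41, 84]


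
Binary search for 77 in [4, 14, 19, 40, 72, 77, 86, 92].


Step 1: lo=0, hi=7, mid=3, val=40
Step 2: lo=4, hi=7, mid=5, val=77

Found at index 5


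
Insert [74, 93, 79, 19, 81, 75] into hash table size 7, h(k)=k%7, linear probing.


Insert 74: h=4 -> slot 4
Insert 93: h=2 -> slot 2
Insert 79: h=2, 1 probes -> slot 3
Insert 19: h=5 -> slot 5
Insert 81: h=4, 2 probes -> slot 6
Insert 75: h=5, 2 probes -> slot 0

Table: [75, None, 93, 79, 74, 19, 81]


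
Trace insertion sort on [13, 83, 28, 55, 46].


Initial: [13, 83, 28, 55, 46]
Insert 83: [13, 83, 28, 55, 46]
Insert 28: [13, 28, 83, 55, 46]
Insert 55: [13, 28, 55, 83, 46]
Insert 46: [13, 28, 46, 55, 83]

Sorted: [13, 28, 46, 55, 83]


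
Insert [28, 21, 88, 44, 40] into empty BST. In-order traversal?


Insert 28: root
Insert 21: L from 28
Insert 88: R from 28
Insert 44: R from 28 -> L from 88
Insert 40: R from 28 -> L from 88 -> L from 44

In-order: [21, 28, 40, 44, 88]


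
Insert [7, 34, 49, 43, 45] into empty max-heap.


Insert 7: [7]
Insert 34: [34, 7]
Insert 49: [49, 7, 34]
Insert 43: [49, 43, 34, 7]
Insert 45: [49, 45, 34, 7, 43]

Final heap: [49, 45, 34, 7, 43]


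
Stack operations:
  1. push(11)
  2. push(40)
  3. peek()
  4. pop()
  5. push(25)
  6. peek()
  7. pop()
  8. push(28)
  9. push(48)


push(11) -> [11]
push(40) -> [11, 40]
peek()->40
pop()->40, [11]
push(25) -> [11, 25]
peek()->25
pop()->25, [11]
push(28) -> [11, 28]
push(48) -> [11, 28, 48]

Final stack: [11, 28, 48]


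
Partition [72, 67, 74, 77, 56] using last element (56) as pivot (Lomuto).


Pivot: 56
Place pivot at 0: [56, 67, 74, 77, 72]

Partitioned: [56, 67, 74, 77, 72]


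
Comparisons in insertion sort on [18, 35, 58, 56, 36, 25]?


Algorithm: insertion sort
Input: [18, 35, 58, 56, 36, 25]
Sorted: [18, 25, 35, 36, 56, 58]

12


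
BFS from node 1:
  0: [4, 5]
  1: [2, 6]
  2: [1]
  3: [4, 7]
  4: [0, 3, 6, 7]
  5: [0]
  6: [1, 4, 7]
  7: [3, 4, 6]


Visit 1, enqueue [2, 6]
Visit 2, enqueue []
Visit 6, enqueue [4, 7]
Visit 4, enqueue [0, 3]
Visit 7, enqueue []
Visit 0, enqueue [5]
Visit 3, enqueue []
Visit 5, enqueue []

BFS order: [1, 2, 6, 4, 7, 0, 3, 5]


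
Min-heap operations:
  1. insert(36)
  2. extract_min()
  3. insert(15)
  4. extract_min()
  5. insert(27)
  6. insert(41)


insert(36) -> [36]
extract_min()->36, []
insert(15) -> [15]
extract_min()->15, []
insert(27) -> [27]
insert(41) -> [27, 41]

Final heap: [27, 41]


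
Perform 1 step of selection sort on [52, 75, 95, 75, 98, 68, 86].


Initial: [52, 75, 95, 75, 98, 68, 86]
Step 1: min=52 at 0
  Swap: [52, 75, 95, 75, 98, 68, 86]

After 1 step: [52, 75, 95, 75, 98, 68, 86]


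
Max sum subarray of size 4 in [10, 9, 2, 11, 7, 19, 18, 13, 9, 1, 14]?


[0:4]: 32
[1:5]: 29
[2:6]: 39
[3:7]: 55
[4:8]: 57
[5:9]: 59
[6:10]: 41
[7:11]: 37

Max: 59 at [5:9]


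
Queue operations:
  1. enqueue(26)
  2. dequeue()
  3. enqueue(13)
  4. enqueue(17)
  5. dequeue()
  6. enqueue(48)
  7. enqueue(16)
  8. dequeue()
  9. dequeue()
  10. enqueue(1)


enqueue(26) -> [26]
dequeue()->26, []
enqueue(13) -> [13]
enqueue(17) -> [13, 17]
dequeue()->13, [17]
enqueue(48) -> [17, 48]
enqueue(16) -> [17, 48, 16]
dequeue()->17, [48, 16]
dequeue()->48, [16]
enqueue(1) -> [16, 1]

Final queue: [16, 1]


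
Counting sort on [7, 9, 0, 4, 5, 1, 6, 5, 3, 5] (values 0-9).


Input: [7, 9, 0, 4, 5, 1, 6, 5, 3, 5]
Counts: [1, 1, 0, 1, 1, 3, 1, 1, 0, 1]

Sorted: [0, 1, 3, 4, 5, 5, 5, 6, 7, 9]


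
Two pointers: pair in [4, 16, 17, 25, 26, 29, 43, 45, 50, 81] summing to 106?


lo=0(4)+hi=9(81)=85
lo=1(16)+hi=9(81)=97
lo=2(17)+hi=9(81)=98
lo=3(25)+hi=9(81)=106

Yes: 25+81=106


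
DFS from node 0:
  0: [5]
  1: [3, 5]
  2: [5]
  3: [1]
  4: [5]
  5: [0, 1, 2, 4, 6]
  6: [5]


Visit 0, push [5]
Visit 5, push [6, 4, 2, 1]
Visit 1, push [3]
Visit 3, push []
Visit 2, push []
Visit 4, push []
Visit 6, push []

DFS order: [0, 5, 1, 3, 2, 4, 6]


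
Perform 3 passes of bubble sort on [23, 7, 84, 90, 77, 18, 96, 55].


Initial: [23, 7, 84, 90, 77, 18, 96, 55]
Pass 1: [7, 23, 84, 77, 18, 90, 55, 96] (4 swaps)
Pass 2: [7, 23, 77, 18, 84, 55, 90, 96] (3 swaps)
Pass 3: [7, 23, 18, 77, 55, 84, 90, 96] (2 swaps)

After 3 passes: [7, 23, 18, 77, 55, 84, 90, 96]


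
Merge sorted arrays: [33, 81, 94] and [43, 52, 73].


Take 33 from A
Take 43 from B
Take 52 from B
Take 73 from B

Merged: [33, 43, 52, 73, 81, 94]


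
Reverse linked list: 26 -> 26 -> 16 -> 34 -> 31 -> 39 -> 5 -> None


Step 1: curr=26, set curr.next=prev(None) | reversed so far: 26
Step 2: curr=26, set curr.next=prev(26) | reversed so far: 26 -> 26
Step 3: curr=16, set curr.next=prev(26) | reversed so far: 16 -> 26 -> 26
Step 4: curr=34, set curr.next=prev(16) | reversed so far: 34 -> 16 -> 26 -> 26
Step 5: curr=31, set curr.next=prev(34) | reversed so far: 31 -> 34 -> 16 -> 26 -> 26
Step 6: curr=39, set curr.next=prev(31) | reversed so far: 39 -> 31 -> 34 -> 16 -> 26 -> 26
Step 7: curr=5, set curr.next=prev(39) | reversed so far: 5 -> 39 -> 31 -> 34 -> 16 -> 26 -> 26

5 -> 39 -> 31 -> 34 -> 16 -> 26 -> 26 -> None


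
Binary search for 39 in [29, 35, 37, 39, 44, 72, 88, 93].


Step 1: lo=0, hi=7, mid=3, val=39

Found at index 3


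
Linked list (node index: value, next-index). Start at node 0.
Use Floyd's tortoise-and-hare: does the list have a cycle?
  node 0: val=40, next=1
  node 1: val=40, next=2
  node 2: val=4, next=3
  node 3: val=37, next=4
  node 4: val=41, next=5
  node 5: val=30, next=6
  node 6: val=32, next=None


Floyd's tortoise (slow, +1) and hare (fast, +2):
  init: slow=0, fast=0
  step 1: slow=1, fast=2
  step 2: slow=2, fast=4
  step 3: slow=3, fast=6
  step 4: fast -> None, no cycle

Cycle: no


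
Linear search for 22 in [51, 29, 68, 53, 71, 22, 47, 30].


i=0: 51!=22
i=1: 29!=22
i=2: 68!=22
i=3: 53!=22
i=4: 71!=22
i=5: 22==22 found!

Found at 5, 6 comps


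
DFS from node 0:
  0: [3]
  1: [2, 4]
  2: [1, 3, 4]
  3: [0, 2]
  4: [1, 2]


Visit 0, push [3]
Visit 3, push [2]
Visit 2, push [4, 1]
Visit 1, push [4]
Visit 4, push []

DFS order: [0, 3, 2, 1, 4]


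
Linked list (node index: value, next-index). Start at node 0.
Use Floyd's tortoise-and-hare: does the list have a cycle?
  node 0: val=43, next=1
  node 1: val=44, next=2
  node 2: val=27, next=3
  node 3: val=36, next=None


Floyd's tortoise (slow, +1) and hare (fast, +2):
  init: slow=0, fast=0
  step 1: slow=1, fast=2
  step 2: fast 2->3->None, no cycle

Cycle: no


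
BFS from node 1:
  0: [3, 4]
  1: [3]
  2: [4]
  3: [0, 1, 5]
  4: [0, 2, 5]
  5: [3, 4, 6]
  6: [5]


Visit 1, enqueue [3]
Visit 3, enqueue [0, 5]
Visit 0, enqueue [4]
Visit 5, enqueue [6]
Visit 4, enqueue [2]
Visit 6, enqueue []
Visit 2, enqueue []

BFS order: [1, 3, 0, 5, 4, 6, 2]


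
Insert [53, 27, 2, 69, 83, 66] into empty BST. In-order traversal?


Insert 53: root
Insert 27: L from 53
Insert 2: L from 53 -> L from 27
Insert 69: R from 53
Insert 83: R from 53 -> R from 69
Insert 66: R from 53 -> L from 69

In-order: [2, 27, 53, 66, 69, 83]


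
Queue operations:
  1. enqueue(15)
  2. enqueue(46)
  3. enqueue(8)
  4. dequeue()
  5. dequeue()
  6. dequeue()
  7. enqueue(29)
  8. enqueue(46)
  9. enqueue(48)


enqueue(15) -> [15]
enqueue(46) -> [15, 46]
enqueue(8) -> [15, 46, 8]
dequeue()->15, [46, 8]
dequeue()->46, [8]
dequeue()->8, []
enqueue(29) -> [29]
enqueue(46) -> [29, 46]
enqueue(48) -> [29, 46, 48]

Final queue: [29, 46, 48]


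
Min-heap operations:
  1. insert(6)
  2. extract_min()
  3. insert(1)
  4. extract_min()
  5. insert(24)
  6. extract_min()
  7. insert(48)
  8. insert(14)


insert(6) -> [6]
extract_min()->6, []
insert(1) -> [1]
extract_min()->1, []
insert(24) -> [24]
extract_min()->24, []
insert(48) -> [48]
insert(14) -> [14, 48]

Final heap: [14, 48]


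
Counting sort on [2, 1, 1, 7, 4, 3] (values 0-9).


Input: [2, 1, 1, 7, 4, 3]
Counts: [0, 2, 1, 1, 1, 0, 0, 1, 0, 0]

Sorted: [1, 1, 2, 3, 4, 7]


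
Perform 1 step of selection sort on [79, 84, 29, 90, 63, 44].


Initial: [79, 84, 29, 90, 63, 44]
Step 1: min=29 at 2
  Swap: [29, 84, 79, 90, 63, 44]

After 1 step: [29, 84, 79, 90, 63, 44]


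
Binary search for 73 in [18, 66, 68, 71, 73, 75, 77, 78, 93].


Step 1: lo=0, hi=8, mid=4, val=73

Found at index 4


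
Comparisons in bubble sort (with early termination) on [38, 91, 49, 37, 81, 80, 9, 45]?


Algorithm: bubble sort (with early termination)
Input: [38, 91, 49, 37, 81, 80, 9, 45]
Sorted: [9, 37, 38, 45, 49, 80, 81, 91]

28


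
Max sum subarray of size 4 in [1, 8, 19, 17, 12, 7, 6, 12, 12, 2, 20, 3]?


[0:4]: 45
[1:5]: 56
[2:6]: 55
[3:7]: 42
[4:8]: 37
[5:9]: 37
[6:10]: 32
[7:11]: 46
[8:12]: 37

Max: 56 at [1:5]


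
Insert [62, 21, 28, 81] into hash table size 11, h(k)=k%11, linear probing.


Insert 62: h=7 -> slot 7
Insert 21: h=10 -> slot 10
Insert 28: h=6 -> slot 6
Insert 81: h=4 -> slot 4

Table: [None, None, None, None, 81, None, 28, 62, None, None, 21]


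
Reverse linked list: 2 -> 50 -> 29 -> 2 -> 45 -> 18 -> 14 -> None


Step 1: curr=2, set curr.next=prev(None) | reversed so far: 2
Step 2: curr=50, set curr.next=prev(2) | reversed so far: 50 -> 2
Step 3: curr=29, set curr.next=prev(50) | reversed so far: 29 -> 50 -> 2
Step 4: curr=2, set curr.next=prev(29) | reversed so far: 2 -> 29 -> 50 -> 2
Step 5: curr=45, set curr.next=prev(2) | reversed so far: 45 -> 2 -> 29 -> 50 -> 2
Step 6: curr=18, set curr.next=prev(45) | reversed so far: 18 -> 45 -> 2 -> 29 -> 50 -> 2
Step 7: curr=14, set curr.next=prev(18) | reversed so far: 14 -> 18 -> 45 -> 2 -> 29 -> 50 -> 2

14 -> 18 -> 45 -> 2 -> 29 -> 50 -> 2 -> None


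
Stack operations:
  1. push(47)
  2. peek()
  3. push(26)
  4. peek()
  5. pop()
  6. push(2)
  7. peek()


push(47) -> [47]
peek()->47
push(26) -> [47, 26]
peek()->26
pop()->26, [47]
push(2) -> [47, 2]
peek()->2

Final stack: [47, 2]


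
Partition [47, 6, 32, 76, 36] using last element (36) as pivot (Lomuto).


Pivot: 36
  6 <= 36: swap -> [6, 47, 32, 76, 36]
  32 <= 36: swap -> [6, 32, 47, 76, 36]
Place pivot at 2: [6, 32, 36, 76, 47]

Partitioned: [6, 32, 36, 76, 47]


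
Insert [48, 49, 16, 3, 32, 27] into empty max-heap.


Insert 48: [48]
Insert 49: [49, 48]
Insert 16: [49, 48, 16]
Insert 3: [49, 48, 16, 3]
Insert 32: [49, 48, 16, 3, 32]
Insert 27: [49, 48, 27, 3, 32, 16]

Final heap: [49, 48, 27, 3, 32, 16]


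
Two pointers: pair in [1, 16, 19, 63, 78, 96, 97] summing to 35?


lo=0(1)+hi=6(97)=98
lo=0(1)+hi=5(96)=97
lo=0(1)+hi=4(78)=79
lo=0(1)+hi=3(63)=64
lo=0(1)+hi=2(19)=20
lo=1(16)+hi=2(19)=35

Yes: 16+19=35


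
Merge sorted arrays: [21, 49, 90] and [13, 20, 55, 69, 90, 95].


Take 13 from B
Take 20 from B
Take 21 from A
Take 49 from A
Take 55 from B
Take 69 from B
Take 90 from A

Merged: [13, 20, 21, 49, 55, 69, 90, 90, 95]


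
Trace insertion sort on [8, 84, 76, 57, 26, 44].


Initial: [8, 84, 76, 57, 26, 44]
Insert 84: [8, 84, 76, 57, 26, 44]
Insert 76: [8, 76, 84, 57, 26, 44]
Insert 57: [8, 57, 76, 84, 26, 44]
Insert 26: [8, 26, 57, 76, 84, 44]
Insert 44: [8, 26, 44, 57, 76, 84]

Sorted: [8, 26, 44, 57, 76, 84]


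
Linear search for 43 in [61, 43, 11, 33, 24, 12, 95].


i=0: 61!=43
i=1: 43==43 found!

Found at 1, 2 comps


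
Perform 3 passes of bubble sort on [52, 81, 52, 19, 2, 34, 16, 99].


Initial: [52, 81, 52, 19, 2, 34, 16, 99]
Pass 1: [52, 52, 19, 2, 34, 16, 81, 99] (5 swaps)
Pass 2: [52, 19, 2, 34, 16, 52, 81, 99] (4 swaps)
Pass 3: [19, 2, 34, 16, 52, 52, 81, 99] (4 swaps)

After 3 passes: [19, 2, 34, 16, 52, 52, 81, 99]


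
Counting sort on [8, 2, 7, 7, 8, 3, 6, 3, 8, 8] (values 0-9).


Input: [8, 2, 7, 7, 8, 3, 6, 3, 8, 8]
Counts: [0, 0, 1, 2, 0, 0, 1, 2, 4, 0]

Sorted: [2, 3, 3, 6, 7, 7, 8, 8, 8, 8]


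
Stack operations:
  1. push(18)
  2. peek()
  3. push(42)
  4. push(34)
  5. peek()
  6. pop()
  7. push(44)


push(18) -> [18]
peek()->18
push(42) -> [18, 42]
push(34) -> [18, 42, 34]
peek()->34
pop()->34, [18, 42]
push(44) -> [18, 42, 44]

Final stack: [18, 42, 44]


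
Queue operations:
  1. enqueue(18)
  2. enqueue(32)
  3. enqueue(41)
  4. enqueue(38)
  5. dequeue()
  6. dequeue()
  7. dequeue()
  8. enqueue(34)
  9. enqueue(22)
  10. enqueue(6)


enqueue(18) -> [18]
enqueue(32) -> [18, 32]
enqueue(41) -> [18, 32, 41]
enqueue(38) -> [18, 32, 41, 38]
dequeue()->18, [32, 41, 38]
dequeue()->32, [41, 38]
dequeue()->41, [38]
enqueue(34) -> [38, 34]
enqueue(22) -> [38, 34, 22]
enqueue(6) -> [38, 34, 22, 6]

Final queue: [38, 34, 22, 6]


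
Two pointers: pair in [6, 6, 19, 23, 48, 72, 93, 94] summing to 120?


lo=0(6)+hi=7(94)=100
lo=1(6)+hi=7(94)=100
lo=2(19)+hi=7(94)=113
lo=3(23)+hi=7(94)=117
lo=4(48)+hi=7(94)=142
lo=4(48)+hi=6(93)=141
lo=4(48)+hi=5(72)=120

Yes: 48+72=120


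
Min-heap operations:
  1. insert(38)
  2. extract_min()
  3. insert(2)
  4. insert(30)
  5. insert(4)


insert(38) -> [38]
extract_min()->38, []
insert(2) -> [2]
insert(30) -> [2, 30]
insert(4) -> [2, 30, 4]

Final heap: [2, 30, 4]


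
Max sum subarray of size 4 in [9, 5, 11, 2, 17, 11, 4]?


[0:4]: 27
[1:5]: 35
[2:6]: 41
[3:7]: 34

Max: 41 at [2:6]


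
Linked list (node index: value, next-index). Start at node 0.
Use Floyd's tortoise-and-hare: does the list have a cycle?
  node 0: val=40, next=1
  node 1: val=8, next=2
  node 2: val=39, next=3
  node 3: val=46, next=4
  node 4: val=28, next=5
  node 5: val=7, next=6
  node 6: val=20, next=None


Floyd's tortoise (slow, +1) and hare (fast, +2):
  init: slow=0, fast=0
  step 1: slow=1, fast=2
  step 2: slow=2, fast=4
  step 3: slow=3, fast=6
  step 4: fast -> None, no cycle

Cycle: no


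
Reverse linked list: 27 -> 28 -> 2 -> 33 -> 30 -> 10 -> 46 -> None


Step 1: curr=27, set curr.next=prev(None) | reversed so far: 27
Step 2: curr=28, set curr.next=prev(27) | reversed so far: 28 -> 27
Step 3: curr=2, set curr.next=prev(28) | reversed so far: 2 -> 28 -> 27
Step 4: curr=33, set curr.next=prev(2) | reversed so far: 33 -> 2 -> 28 -> 27
Step 5: curr=30, set curr.next=prev(33) | reversed so far: 30 -> 33 -> 2 -> 28 -> 27
Step 6: curr=10, set curr.next=prev(30) | reversed so far: 10 -> 30 -> 33 -> 2 -> 28 -> 27
Step 7: curr=46, set curr.next=prev(10) | reversed so far: 46 -> 10 -> 30 -> 33 -> 2 -> 28 -> 27

46 -> 10 -> 30 -> 33 -> 2 -> 28 -> 27 -> None


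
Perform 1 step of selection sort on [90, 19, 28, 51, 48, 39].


Initial: [90, 19, 28, 51, 48, 39]
Step 1: min=19 at 1
  Swap: [19, 90, 28, 51, 48, 39]

After 1 step: [19, 90, 28, 51, 48, 39]


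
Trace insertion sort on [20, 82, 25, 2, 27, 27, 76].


Initial: [20, 82, 25, 2, 27, 27, 76]
Insert 82: [20, 82, 25, 2, 27, 27, 76]
Insert 25: [20, 25, 82, 2, 27, 27, 76]
Insert 2: [2, 20, 25, 82, 27, 27, 76]
Insert 27: [2, 20, 25, 27, 82, 27, 76]
Insert 27: [2, 20, 25, 27, 27, 82, 76]
Insert 76: [2, 20, 25, 27, 27, 76, 82]

Sorted: [2, 20, 25, 27, 27, 76, 82]


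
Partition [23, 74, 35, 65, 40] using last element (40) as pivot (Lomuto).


Pivot: 40
  23 <= 40: advance i (no swap)
  35 <= 40: swap -> [23, 35, 74, 65, 40]
Place pivot at 2: [23, 35, 40, 65, 74]

Partitioned: [23, 35, 40, 65, 74]


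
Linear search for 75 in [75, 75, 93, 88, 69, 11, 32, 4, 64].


i=0: 75==75 found!

Found at 0, 1 comps


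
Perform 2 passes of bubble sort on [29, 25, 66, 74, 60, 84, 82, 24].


Initial: [29, 25, 66, 74, 60, 84, 82, 24]
Pass 1: [25, 29, 66, 60, 74, 82, 24, 84] (4 swaps)
Pass 2: [25, 29, 60, 66, 74, 24, 82, 84] (2 swaps)

After 2 passes: [25, 29, 60, 66, 74, 24, 82, 84]


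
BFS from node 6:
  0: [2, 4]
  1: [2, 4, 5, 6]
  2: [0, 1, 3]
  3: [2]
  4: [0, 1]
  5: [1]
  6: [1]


Visit 6, enqueue [1]
Visit 1, enqueue [2, 4, 5]
Visit 2, enqueue [0, 3]
Visit 4, enqueue []
Visit 5, enqueue []
Visit 0, enqueue []
Visit 3, enqueue []

BFS order: [6, 1, 2, 4, 5, 0, 3]


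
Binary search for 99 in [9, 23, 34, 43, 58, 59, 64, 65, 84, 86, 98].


Step 1: lo=0, hi=10, mid=5, val=59
Step 2: lo=6, hi=10, mid=8, val=84
Step 3: lo=9, hi=10, mid=9, val=86
Step 4: lo=10, hi=10, mid=10, val=98

Not found


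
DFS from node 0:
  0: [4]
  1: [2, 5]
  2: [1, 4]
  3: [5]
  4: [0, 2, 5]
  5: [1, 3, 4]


Visit 0, push [4]
Visit 4, push [5, 2]
Visit 2, push [1]
Visit 1, push [5]
Visit 5, push [3]
Visit 3, push []

DFS order: [0, 4, 2, 1, 5, 3]


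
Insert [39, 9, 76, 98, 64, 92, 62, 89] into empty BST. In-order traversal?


Insert 39: root
Insert 9: L from 39
Insert 76: R from 39
Insert 98: R from 39 -> R from 76
Insert 64: R from 39 -> L from 76
Insert 92: R from 39 -> R from 76 -> L from 98
Insert 62: R from 39 -> L from 76 -> L from 64
Insert 89: R from 39 -> R from 76 -> L from 98 -> L from 92

In-order: [9, 39, 62, 64, 76, 89, 92, 98]


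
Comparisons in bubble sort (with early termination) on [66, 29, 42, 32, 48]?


Algorithm: bubble sort (with early termination)
Input: [66, 29, 42, 32, 48]
Sorted: [29, 32, 42, 48, 66]

9


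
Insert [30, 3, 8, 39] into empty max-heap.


Insert 30: [30]
Insert 3: [30, 3]
Insert 8: [30, 3, 8]
Insert 39: [39, 30, 8, 3]

Final heap: [39, 30, 8, 3]


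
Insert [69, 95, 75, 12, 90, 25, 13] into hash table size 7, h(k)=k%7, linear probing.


Insert 69: h=6 -> slot 6
Insert 95: h=4 -> slot 4
Insert 75: h=5 -> slot 5
Insert 12: h=5, 2 probes -> slot 0
Insert 90: h=6, 2 probes -> slot 1
Insert 25: h=4, 5 probes -> slot 2
Insert 13: h=6, 4 probes -> slot 3

Table: [12, 90, 25, 13, 95, 75, 69]


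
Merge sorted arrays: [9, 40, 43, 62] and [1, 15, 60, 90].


Take 1 from B
Take 9 from A
Take 15 from B
Take 40 from A
Take 43 from A
Take 60 from B
Take 62 from A

Merged: [1, 9, 15, 40, 43, 60, 62, 90]


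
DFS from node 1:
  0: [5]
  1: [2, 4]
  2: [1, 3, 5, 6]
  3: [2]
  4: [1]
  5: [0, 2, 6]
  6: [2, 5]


Visit 1, push [4, 2]
Visit 2, push [6, 5, 3]
Visit 3, push []
Visit 5, push [6, 0]
Visit 0, push []
Visit 6, push []
Visit 4, push []

DFS order: [1, 2, 3, 5, 0, 6, 4]


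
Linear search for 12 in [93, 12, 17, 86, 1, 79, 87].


i=0: 93!=12
i=1: 12==12 found!

Found at 1, 2 comps


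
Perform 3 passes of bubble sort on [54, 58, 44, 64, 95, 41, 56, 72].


Initial: [54, 58, 44, 64, 95, 41, 56, 72]
Pass 1: [54, 44, 58, 64, 41, 56, 72, 95] (4 swaps)
Pass 2: [44, 54, 58, 41, 56, 64, 72, 95] (3 swaps)
Pass 3: [44, 54, 41, 56, 58, 64, 72, 95] (2 swaps)

After 3 passes: [44, 54, 41, 56, 58, 64, 72, 95]


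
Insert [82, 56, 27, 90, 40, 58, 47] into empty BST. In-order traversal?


Insert 82: root
Insert 56: L from 82
Insert 27: L from 82 -> L from 56
Insert 90: R from 82
Insert 40: L from 82 -> L from 56 -> R from 27
Insert 58: L from 82 -> R from 56
Insert 47: L from 82 -> L from 56 -> R from 27 -> R from 40

In-order: [27, 40, 47, 56, 58, 82, 90]


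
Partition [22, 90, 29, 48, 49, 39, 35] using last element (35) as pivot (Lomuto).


Pivot: 35
  22 <= 35: advance i (no swap)
  29 <= 35: swap -> [22, 29, 90, 48, 49, 39, 35]
Place pivot at 2: [22, 29, 35, 48, 49, 39, 90]

Partitioned: [22, 29, 35, 48, 49, 39, 90]


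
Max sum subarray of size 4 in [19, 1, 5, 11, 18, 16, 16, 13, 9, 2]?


[0:4]: 36
[1:5]: 35
[2:6]: 50
[3:7]: 61
[4:8]: 63
[5:9]: 54
[6:10]: 40

Max: 63 at [4:8]


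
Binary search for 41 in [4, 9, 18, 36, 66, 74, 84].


Step 1: lo=0, hi=6, mid=3, val=36
Step 2: lo=4, hi=6, mid=5, val=74
Step 3: lo=4, hi=4, mid=4, val=66

Not found


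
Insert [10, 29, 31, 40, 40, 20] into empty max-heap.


Insert 10: [10]
Insert 29: [29, 10]
Insert 31: [31, 10, 29]
Insert 40: [40, 31, 29, 10]
Insert 40: [40, 40, 29, 10, 31]
Insert 20: [40, 40, 29, 10, 31, 20]

Final heap: [40, 40, 29, 10, 31, 20]


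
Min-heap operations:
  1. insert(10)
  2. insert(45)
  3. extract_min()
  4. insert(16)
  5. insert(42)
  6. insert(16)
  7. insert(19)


insert(10) -> [10]
insert(45) -> [10, 45]
extract_min()->10, [45]
insert(16) -> [16, 45]
insert(42) -> [16, 45, 42]
insert(16) -> [16, 16, 42, 45]
insert(19) -> [16, 16, 42, 45, 19]

Final heap: [16, 16, 42, 45, 19]


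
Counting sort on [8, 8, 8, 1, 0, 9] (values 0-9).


Input: [8, 8, 8, 1, 0, 9]
Counts: [1, 1, 0, 0, 0, 0, 0, 0, 3, 1]

Sorted: [0, 1, 8, 8, 8, 9]


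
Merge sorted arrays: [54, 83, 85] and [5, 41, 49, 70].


Take 5 from B
Take 41 from B
Take 49 from B
Take 54 from A
Take 70 from B

Merged: [5, 41, 49, 54, 70, 83, 85]


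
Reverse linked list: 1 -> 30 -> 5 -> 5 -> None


Step 1: curr=1, set curr.next=prev(None) | reversed so far: 1
Step 2: curr=30, set curr.next=prev(1) | reversed so far: 30 -> 1
Step 3: curr=5, set curr.next=prev(30) | reversed so far: 5 -> 30 -> 1
Step 4: curr=5, set curr.next=prev(5) | reversed so far: 5 -> 5 -> 30 -> 1

5 -> 5 -> 30 -> 1 -> None


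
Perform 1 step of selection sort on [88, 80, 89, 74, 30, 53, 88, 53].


Initial: [88, 80, 89, 74, 30, 53, 88, 53]
Step 1: min=30 at 4
  Swap: [30, 80, 89, 74, 88, 53, 88, 53]

After 1 step: [30, 80, 89, 74, 88, 53, 88, 53]


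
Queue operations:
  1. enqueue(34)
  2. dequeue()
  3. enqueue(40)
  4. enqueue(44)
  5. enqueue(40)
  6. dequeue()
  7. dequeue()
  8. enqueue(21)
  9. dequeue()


enqueue(34) -> [34]
dequeue()->34, []
enqueue(40) -> [40]
enqueue(44) -> [40, 44]
enqueue(40) -> [40, 44, 40]
dequeue()->40, [44, 40]
dequeue()->44, [40]
enqueue(21) -> [40, 21]
dequeue()->40, [21]

Final queue: [21]


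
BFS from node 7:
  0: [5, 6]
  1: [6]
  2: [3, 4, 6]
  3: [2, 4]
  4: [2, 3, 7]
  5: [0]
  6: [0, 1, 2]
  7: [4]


Visit 7, enqueue [4]
Visit 4, enqueue [2, 3]
Visit 2, enqueue [6]
Visit 3, enqueue []
Visit 6, enqueue [0, 1]
Visit 0, enqueue [5]
Visit 1, enqueue []
Visit 5, enqueue []

BFS order: [7, 4, 2, 3, 6, 0, 1, 5]


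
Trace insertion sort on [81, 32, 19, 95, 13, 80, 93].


Initial: [81, 32, 19, 95, 13, 80, 93]
Insert 32: [32, 81, 19, 95, 13, 80, 93]
Insert 19: [19, 32, 81, 95, 13, 80, 93]
Insert 95: [19, 32, 81, 95, 13, 80, 93]
Insert 13: [13, 19, 32, 81, 95, 80, 93]
Insert 80: [13, 19, 32, 80, 81, 95, 93]
Insert 93: [13, 19, 32, 80, 81, 93, 95]

Sorted: [13, 19, 32, 80, 81, 93, 95]


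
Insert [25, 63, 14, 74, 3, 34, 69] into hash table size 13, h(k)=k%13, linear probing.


Insert 25: h=12 -> slot 12
Insert 63: h=11 -> slot 11
Insert 14: h=1 -> slot 1
Insert 74: h=9 -> slot 9
Insert 3: h=3 -> slot 3
Insert 34: h=8 -> slot 8
Insert 69: h=4 -> slot 4

Table: [None, 14, None, 3, 69, None, None, None, 34, 74, None, 63, 25]


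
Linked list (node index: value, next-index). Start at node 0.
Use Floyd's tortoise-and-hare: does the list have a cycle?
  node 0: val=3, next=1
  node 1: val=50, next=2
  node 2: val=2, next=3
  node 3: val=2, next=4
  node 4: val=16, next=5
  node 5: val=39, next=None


Floyd's tortoise (slow, +1) and hare (fast, +2):
  init: slow=0, fast=0
  step 1: slow=1, fast=2
  step 2: slow=2, fast=4
  step 3: fast 4->5->None, no cycle

Cycle: no


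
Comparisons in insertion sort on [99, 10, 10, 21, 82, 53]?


Algorithm: insertion sort
Input: [99, 10, 10, 21, 82, 53]
Sorted: [10, 10, 21, 53, 82, 99]

10


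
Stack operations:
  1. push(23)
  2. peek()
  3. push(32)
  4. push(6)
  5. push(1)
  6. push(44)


push(23) -> [23]
peek()->23
push(32) -> [23, 32]
push(6) -> [23, 32, 6]
push(1) -> [23, 32, 6, 1]
push(44) -> [23, 32, 6, 1, 44]

Final stack: [23, 32, 6, 1, 44]


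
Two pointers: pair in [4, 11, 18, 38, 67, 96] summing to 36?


lo=0(4)+hi=5(96)=100
lo=0(4)+hi=4(67)=71
lo=0(4)+hi=3(38)=42
lo=0(4)+hi=2(18)=22
lo=1(11)+hi=2(18)=29

No pair found


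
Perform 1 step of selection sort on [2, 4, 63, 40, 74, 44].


Initial: [2, 4, 63, 40, 74, 44]
Step 1: min=2 at 0
  Swap: [2, 4, 63, 40, 74, 44]

After 1 step: [2, 4, 63, 40, 74, 44]


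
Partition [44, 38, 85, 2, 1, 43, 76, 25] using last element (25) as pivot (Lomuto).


Pivot: 25
  2 <= 25: swap -> [2, 38, 85, 44, 1, 43, 76, 25]
  1 <= 25: swap -> [2, 1, 85, 44, 38, 43, 76, 25]
Place pivot at 2: [2, 1, 25, 44, 38, 43, 76, 85]

Partitioned: [2, 1, 25, 44, 38, 43, 76, 85]


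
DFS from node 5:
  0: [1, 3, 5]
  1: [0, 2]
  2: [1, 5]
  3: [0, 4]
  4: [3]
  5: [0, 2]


Visit 5, push [2, 0]
Visit 0, push [3, 1]
Visit 1, push [2]
Visit 2, push []
Visit 3, push [4]
Visit 4, push []

DFS order: [5, 0, 1, 2, 3, 4]


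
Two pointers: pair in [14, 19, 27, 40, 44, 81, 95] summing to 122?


lo=0(14)+hi=6(95)=109
lo=1(19)+hi=6(95)=114
lo=2(27)+hi=6(95)=122

Yes: 27+95=122


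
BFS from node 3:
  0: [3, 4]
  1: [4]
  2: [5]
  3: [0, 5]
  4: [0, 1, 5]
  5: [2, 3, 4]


Visit 3, enqueue [0, 5]
Visit 0, enqueue [4]
Visit 5, enqueue [2]
Visit 4, enqueue [1]
Visit 2, enqueue []
Visit 1, enqueue []

BFS order: [3, 0, 5, 4, 2, 1]


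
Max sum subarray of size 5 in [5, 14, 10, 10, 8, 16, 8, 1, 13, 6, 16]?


[0:5]: 47
[1:6]: 58
[2:7]: 52
[3:8]: 43
[4:9]: 46
[5:10]: 44
[6:11]: 44

Max: 58 at [1:6]


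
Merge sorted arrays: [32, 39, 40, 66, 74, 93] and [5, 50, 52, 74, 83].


Take 5 from B
Take 32 from A
Take 39 from A
Take 40 from A
Take 50 from B
Take 52 from B
Take 66 from A
Take 74 from A
Take 74 from B
Take 83 from B

Merged: [5, 32, 39, 40, 50, 52, 66, 74, 74, 83, 93]


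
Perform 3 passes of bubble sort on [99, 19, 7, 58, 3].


Initial: [99, 19, 7, 58, 3]
Pass 1: [19, 7, 58, 3, 99] (4 swaps)
Pass 2: [7, 19, 3, 58, 99] (2 swaps)
Pass 3: [7, 3, 19, 58, 99] (1 swaps)

After 3 passes: [7, 3, 19, 58, 99]


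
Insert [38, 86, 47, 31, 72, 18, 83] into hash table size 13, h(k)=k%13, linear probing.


Insert 38: h=12 -> slot 12
Insert 86: h=8 -> slot 8
Insert 47: h=8, 1 probes -> slot 9
Insert 31: h=5 -> slot 5
Insert 72: h=7 -> slot 7
Insert 18: h=5, 1 probes -> slot 6
Insert 83: h=5, 5 probes -> slot 10

Table: [None, None, None, None, None, 31, 18, 72, 86, 47, 83, None, 38]


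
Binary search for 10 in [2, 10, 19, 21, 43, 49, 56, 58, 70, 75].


Step 1: lo=0, hi=9, mid=4, val=43
Step 2: lo=0, hi=3, mid=1, val=10

Found at index 1


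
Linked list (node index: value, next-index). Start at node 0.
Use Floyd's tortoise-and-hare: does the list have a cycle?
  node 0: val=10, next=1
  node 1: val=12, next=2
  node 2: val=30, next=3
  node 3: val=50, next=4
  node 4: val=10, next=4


Floyd's tortoise (slow, +1) and hare (fast, +2):
  init: slow=0, fast=0
  step 1: slow=1, fast=2
  step 2: slow=2, fast=4
  step 3: slow=3, fast=4
  step 4: slow=4, fast=4
  slow == fast at node 4: cycle detected

Cycle: yes
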